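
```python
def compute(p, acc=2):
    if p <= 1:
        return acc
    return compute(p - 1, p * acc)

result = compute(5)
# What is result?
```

Accumulator trace (n, acc): (5, 2) -> (4, 10) -> (3, 40) -> (2, 120) -> (1, 240) -> return 240

Answer: 240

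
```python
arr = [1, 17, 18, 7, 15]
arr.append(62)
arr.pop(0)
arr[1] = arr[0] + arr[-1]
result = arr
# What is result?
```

Trace:
`arr = [1, 17, 18, 7, 15]` → arr = [1, 17, 18, 7, 15]
`arr.append(62)` → arr = [1, 17, 18, 7, 15, 62]
`arr.pop(0)` → arr = [17, 18, 7, 15, 62]
`arr[1] = arr[0] + arr[-1]` → arr = [17, 79, 7, 15, 62]
`result = arr` → result = [17, 79, 7, 15, 62]
So result = [17, 79, 7, 15, 62]

Answer: [17, 79, 7, 15, 62]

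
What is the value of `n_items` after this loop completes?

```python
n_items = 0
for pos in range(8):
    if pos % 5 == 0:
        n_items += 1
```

Count numbers divisible by 5 in range(8)
`n_items` takes the values: 0 → 1 → 2

Answer: 2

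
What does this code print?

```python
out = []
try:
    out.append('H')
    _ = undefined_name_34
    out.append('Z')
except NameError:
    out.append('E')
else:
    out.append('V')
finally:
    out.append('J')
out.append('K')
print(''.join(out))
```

Execution trace: 'H' (try body) → 'E' (except NameError) → 'J' (finally) → 'K' (after the try/except). Output: HEJK

Answer: HEJK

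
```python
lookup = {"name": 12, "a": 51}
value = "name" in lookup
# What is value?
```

Trace:
`lookup = {"name": 12, "a": 51}` → lookup = {'name': 12, 'a': 51}
`value = "name" in lookup` → value = True
So value = True

Answer: True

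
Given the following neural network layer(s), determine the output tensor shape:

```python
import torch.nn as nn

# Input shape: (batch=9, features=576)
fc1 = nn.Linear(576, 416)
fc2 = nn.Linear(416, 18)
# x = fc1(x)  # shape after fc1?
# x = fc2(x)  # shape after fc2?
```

Input: (9, 576) -> after fc1: (9, 416) -> Output: (9, 18)

Answer: (9, 18)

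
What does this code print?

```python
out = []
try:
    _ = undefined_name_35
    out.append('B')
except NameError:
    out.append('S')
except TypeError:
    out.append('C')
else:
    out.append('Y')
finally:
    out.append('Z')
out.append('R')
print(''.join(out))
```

Execution trace: 'S' (except NameError) → 'Z' (finally) → 'R' (after the try/except). Output: SZR

Answer: SZR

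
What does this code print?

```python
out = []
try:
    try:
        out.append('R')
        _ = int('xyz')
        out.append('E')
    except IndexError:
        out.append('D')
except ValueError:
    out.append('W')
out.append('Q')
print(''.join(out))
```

Execution trace: 'R' (try body) → 'W' (outer except ValueError) → 'Q' (after the try/except). Output: RWQ

Answer: RWQ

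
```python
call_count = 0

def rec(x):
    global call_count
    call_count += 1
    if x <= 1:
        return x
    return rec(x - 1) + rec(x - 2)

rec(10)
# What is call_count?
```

Calls(x) = 1 + Calls(x-1) + Calls(x-2); Calls(0)=Calls(1)=1. For x=10 this gives 177.

Answer: 177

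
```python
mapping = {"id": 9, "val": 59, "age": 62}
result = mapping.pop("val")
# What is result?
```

Trace:
`mapping = {"id": 9, "val": 59, "age": 62}` → mapping = {'id': 9, 'val': 59, 'age': 62}
`result = mapping.pop("val")` → mapping = {'id': 9, 'age': 62}; result = 59
So result = 59

Answer: 59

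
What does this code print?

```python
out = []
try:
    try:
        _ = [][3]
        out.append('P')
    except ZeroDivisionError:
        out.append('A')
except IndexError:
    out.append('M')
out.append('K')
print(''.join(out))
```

Execution trace: 'M' (outer except IndexError) → 'K' (after the try/except). Output: MK

Answer: MK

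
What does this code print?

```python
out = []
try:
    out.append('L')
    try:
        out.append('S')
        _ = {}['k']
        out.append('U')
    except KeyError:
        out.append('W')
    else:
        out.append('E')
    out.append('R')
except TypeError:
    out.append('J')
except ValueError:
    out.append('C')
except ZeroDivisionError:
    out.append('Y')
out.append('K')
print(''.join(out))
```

Execution trace: 'L' (try body) → 'S' (inner try body) → 'W' (inner except KeyError) → 'R' (try body, no exception) → 'K' (after the try/except). Output: LSWRK

Answer: LSWRK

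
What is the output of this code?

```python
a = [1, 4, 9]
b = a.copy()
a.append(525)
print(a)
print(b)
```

Key concept: list.copy() creates independent copy.
Step by step:
`a = [1, 4, 9]` → a = [1, 4, 9]
`b = a.copy()` → b = [1, 4, 9]
`a.append(525)` → a = [1, 4, 9, 525]
`print(a)` → prints [1, 4, 9, 525]
`print(b)` → prints [1, 4, 9]

Answer:
[1, 4, 9, 525]
[1, 4, 9]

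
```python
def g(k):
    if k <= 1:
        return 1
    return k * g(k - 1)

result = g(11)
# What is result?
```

g(11) = 11 * 10 * 9 * 8 * 7 * 6 * 5 * 4 * 3 * 2 * 1 = 39916800

Answer: 39916800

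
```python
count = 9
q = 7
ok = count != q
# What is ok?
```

Trace:
`count = 9` → count = 9
`q = 7` → q = 7
`ok = count != q` → ok = True
So ok = True

Answer: True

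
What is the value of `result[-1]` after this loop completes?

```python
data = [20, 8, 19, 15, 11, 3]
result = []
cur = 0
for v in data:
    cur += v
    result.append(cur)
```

Cumulative sum ends at 76
`result` takes the values: [] → [20] → [20, 28] → [20, 28, 47] → [20, 28, 47, 62] → [20, 28, 47, 62, 73] → [20, 28, 47, 62, 73, 76]
So `result[-1]` = 76

Answer: 76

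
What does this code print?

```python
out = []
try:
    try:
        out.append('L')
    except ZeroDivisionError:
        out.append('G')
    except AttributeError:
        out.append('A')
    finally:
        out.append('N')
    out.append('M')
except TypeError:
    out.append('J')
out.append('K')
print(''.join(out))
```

Execution trace: 'L' (inner try body, no exception) → 'N' (inner finally) → 'M' (try body, no exception) → 'K' (after the try/except). Output: LNMK

Answer: LNMK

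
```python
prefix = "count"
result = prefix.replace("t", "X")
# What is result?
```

Trace:
`prefix = "count"` → prefix = 'count'
`result = prefix.replace("t", "X")` → result = 'counX'
So result = 'counX'

Answer: 'counX'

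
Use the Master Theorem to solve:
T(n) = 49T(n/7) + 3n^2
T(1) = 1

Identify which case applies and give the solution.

a=49, b=7, f(n)=3n^2. log_7(49) = 2. Since c=2 = 2, Case 2 applies: T(n) = Θ(n^log_b(a) · log n) = O(n^2 log n).

Answer: O(n^2 log n) - Case 2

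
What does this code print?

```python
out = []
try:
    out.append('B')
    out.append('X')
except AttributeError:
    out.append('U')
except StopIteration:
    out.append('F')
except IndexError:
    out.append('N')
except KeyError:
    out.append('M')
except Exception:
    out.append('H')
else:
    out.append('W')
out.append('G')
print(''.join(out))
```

Execution trace: 'B' (try body) → 'X' (try body, no exception) → 'W' (else) → 'G' (after the try/except). Output: BXWG

Answer: BXWG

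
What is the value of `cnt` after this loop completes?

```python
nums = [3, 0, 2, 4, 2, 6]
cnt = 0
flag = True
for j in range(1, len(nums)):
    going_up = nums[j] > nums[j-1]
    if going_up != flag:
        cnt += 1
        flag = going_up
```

Count direction changes in [3, 0, 2, 4, 2, 6]
`cnt` takes the values: 0 → 1 → 2 → 3 → 4

Answer: 4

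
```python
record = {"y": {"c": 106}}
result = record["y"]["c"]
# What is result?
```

Trace:
`record = {"y": {"c": 106}}` → record = {'y': {'c': 106}}
`result = record["y"]["c"]` → result = 106
So result = 106

Answer: 106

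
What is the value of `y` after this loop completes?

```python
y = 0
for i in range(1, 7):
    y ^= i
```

XOR of 1 to 6
`y` takes the values: 0 → 1 → 3 → 0 → 4 → 1 → 7

Answer: 7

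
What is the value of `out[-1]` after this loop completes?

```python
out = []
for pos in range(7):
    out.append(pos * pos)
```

Last element of squares 0 to 6
`out` takes the values: [] → [0] → [0, 1] → [0, 1, 4] → [0, 1, 4, 9] → [0, 1, 4, 9, 16] → [0, 1, 4, 9, 16, 25] → [0, 1, 4, 9, 16, 25, 36]
So `out[-1]` = 36

Answer: 36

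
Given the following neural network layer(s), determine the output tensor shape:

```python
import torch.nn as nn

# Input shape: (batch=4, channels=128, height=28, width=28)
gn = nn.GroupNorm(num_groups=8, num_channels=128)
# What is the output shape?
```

Input: (4, 128, 28, 28) -> Output: (4, 128, 28, 28)

Answer: (4, 128, 28, 28)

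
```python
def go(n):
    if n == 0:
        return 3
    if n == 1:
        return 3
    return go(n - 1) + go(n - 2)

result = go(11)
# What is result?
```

Build up from base cases: go(0)=3, go(1)=3, go(2)=6, go(3)=9, go(4)=15, go(5)=24, go(6)=39, ..., go(11)=432

Answer: 432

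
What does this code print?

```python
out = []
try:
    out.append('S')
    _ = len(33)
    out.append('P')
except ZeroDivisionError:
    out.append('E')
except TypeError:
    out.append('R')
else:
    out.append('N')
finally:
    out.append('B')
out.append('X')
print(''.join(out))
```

Execution trace: 'S' (try body) → 'R' (except TypeError) → 'B' (finally) → 'X' (after the try/except). Output: SRBX

Answer: SRBX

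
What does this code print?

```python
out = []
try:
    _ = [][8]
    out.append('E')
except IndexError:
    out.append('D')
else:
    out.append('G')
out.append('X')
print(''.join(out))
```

Execution trace: 'D' (except IndexError) → 'X' (after the try/except). Output: DX

Answer: DX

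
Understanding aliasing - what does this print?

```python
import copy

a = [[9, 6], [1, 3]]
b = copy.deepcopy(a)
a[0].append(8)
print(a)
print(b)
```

Key concept: deep copy is fully independent.
Step by step:
`a = [[9, 6], [1, 3]]` → a = [[9, 6], [1, 3]]
`b = copy.deepcopy(a)` → b = [[9, 6], [1, 3]]
`a[0].append(8)` → a = [[9, 6, 8], [1, 3]]
`print(a)` → prints [[9, 6, 8], [1, 3]]
`print(b)` → prints [[9, 6], [1, 3]]

Answer:
[[9, 6, 8], [1, 3]]
[[9, 6], [1, 3]]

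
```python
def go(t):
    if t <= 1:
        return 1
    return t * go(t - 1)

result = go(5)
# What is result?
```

go(5) = 5 * 4 * 3 * 2 * 1 = 120

Answer: 120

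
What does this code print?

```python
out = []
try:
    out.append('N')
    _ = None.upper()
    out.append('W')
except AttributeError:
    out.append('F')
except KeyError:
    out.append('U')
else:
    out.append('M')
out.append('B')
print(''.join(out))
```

Execution trace: 'N' (try body) → 'F' (except AttributeError) → 'B' (after the try/except). Output: NFB

Answer: NFB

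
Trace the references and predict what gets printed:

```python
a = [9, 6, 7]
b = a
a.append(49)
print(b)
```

Key concept: basic list aliasing.
Step by step:
`a = [9, 6, 7]` → a = [9, 6, 7]
`b = a` → b = [9, 6, 7] (same object as a)
`a.append(49)` → a = [9, 6, 7, 49] (same object as b); b = [9, 6, 7, 49] (same object as a)
`print(b)` → prints [9, 6, 7, 49]

Answer: [9, 6, 7, 49]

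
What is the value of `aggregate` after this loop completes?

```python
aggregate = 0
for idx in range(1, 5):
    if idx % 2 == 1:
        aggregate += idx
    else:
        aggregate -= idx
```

Add odd, subtract even
`aggregate` takes the values: 0 → 1 → -1 → 2 → -2

Answer: -2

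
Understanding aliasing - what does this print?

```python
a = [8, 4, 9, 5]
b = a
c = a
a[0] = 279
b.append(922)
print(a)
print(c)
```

Key concept: multiple aliases.
Step by step:
`a = [8, 4, 9, 5]` → a = [8, 4, 9, 5]
`b = a` → b = [8, 4, 9, 5] (same object as a)
`c = a` → c = [8, 4, 9, 5] (same object as a, b)
`a[0] = 279` → a = [279, 4, 9, 5] (same object as b, c); b = [279, 4, 9, 5] (same object as a, c); c = [279, 4, 9, 5] (same object as a, b)
`b.append(922)` → a = [279, 4, 9, 5, 922] (same object as b, c); b = [279, 4, 9, 5, 922] (same object as a, c); c = [279, 4, 9, 5, 922] (same object as a, b)
`print(a)` → prints [279, 4, 9, 5, 922]
`print(c)` → prints [279, 4, 9, 5, 922]

Answer:
[279, 4, 9, 5, 922]
[279, 4, 9, 5, 922]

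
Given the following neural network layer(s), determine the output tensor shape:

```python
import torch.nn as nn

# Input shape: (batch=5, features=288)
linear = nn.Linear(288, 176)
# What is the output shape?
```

Input: (5, 288) -> Output: (5, 176)

Answer: (5, 176)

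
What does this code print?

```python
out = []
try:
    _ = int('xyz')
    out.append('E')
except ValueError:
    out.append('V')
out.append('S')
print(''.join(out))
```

Execution trace: 'V' (except ValueError) → 'S' (after the try/except). Output: VS

Answer: VS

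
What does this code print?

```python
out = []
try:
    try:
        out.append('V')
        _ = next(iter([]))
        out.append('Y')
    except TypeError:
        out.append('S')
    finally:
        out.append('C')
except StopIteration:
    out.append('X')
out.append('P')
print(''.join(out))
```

Execution trace: 'V' (inner try body) → 'C' (inner finally) → 'X' (outer except StopIteration) → 'P' (after the try/except). Output: VCXP

Answer: VCXP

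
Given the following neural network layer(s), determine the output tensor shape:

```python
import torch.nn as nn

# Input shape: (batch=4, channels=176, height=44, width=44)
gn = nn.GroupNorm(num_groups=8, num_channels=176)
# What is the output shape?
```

Input: (4, 176, 44, 44) -> Output: (4, 176, 44, 44)

Answer: (4, 176, 44, 44)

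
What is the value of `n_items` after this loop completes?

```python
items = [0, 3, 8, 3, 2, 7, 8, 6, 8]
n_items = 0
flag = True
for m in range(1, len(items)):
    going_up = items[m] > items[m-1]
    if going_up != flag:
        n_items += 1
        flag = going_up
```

Count direction changes in [0, 3, 8, 3, 2, 7, 8, 6, 8]
`n_items` takes the values: 0 → 1 → 2 → 3 → 4

Answer: 4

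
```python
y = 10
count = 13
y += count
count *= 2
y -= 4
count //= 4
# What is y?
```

Trace:
`y = 10` → y = 10
`count = 13` → count = 13
`y += count` → y = 23
`count *= 2` → count = 26
`y -= 4` → y = 19
`count //= 4` → count = 6
So y = 19

Answer: 19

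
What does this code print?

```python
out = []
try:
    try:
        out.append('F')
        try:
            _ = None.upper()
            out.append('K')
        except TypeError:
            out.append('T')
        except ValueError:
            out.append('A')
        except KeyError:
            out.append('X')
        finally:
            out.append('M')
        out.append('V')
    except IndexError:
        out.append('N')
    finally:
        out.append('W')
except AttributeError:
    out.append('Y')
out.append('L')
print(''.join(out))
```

Execution trace: 'F' (try body) → 'M' (inner finally) → 'W' (finally) → 'Y' (outer except AttributeError) → 'L' (after the try/except). Output: FMWYL

Answer: FMWYL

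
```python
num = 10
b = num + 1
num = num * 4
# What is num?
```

Trace:
`num = 10` → num = 10
`b = num + 1` → b = 11
`num = num * 4` → num = 40
So num = 40

Answer: 40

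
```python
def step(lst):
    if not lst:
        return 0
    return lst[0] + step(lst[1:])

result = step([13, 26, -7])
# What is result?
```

13 + 26 + (-7) + 0 = 32

Answer: 32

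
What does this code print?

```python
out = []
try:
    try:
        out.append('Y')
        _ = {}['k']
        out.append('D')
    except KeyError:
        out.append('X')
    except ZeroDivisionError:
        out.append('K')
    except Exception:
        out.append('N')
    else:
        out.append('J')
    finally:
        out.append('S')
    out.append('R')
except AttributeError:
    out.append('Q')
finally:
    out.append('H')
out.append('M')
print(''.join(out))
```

Execution trace: 'Y' (inner try body) → 'X' (inner except KeyError) → 'S' (inner finally) → 'R' (try body, no exception) → 'H' (finally) → 'M' (after the try/except). Output: YXSRHM

Answer: YXSRHM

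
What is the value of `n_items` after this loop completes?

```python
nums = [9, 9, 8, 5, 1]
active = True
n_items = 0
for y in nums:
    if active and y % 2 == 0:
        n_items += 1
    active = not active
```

Count even values at even positions
`n_items` takes the values: 0 → 1

Answer: 1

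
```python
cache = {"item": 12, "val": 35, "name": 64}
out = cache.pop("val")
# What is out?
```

Trace:
`cache = {"item": 12, "val": 35, "name": 64}` → cache = {'item': 12, 'val': 35, 'name': 64}
`out = cache.pop("val")` → cache = {'item': 12, 'name': 64}; out = 35
So out = 35

Answer: 35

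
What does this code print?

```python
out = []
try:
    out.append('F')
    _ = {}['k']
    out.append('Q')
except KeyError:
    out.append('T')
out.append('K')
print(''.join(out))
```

Execution trace: 'F' (try body) → 'T' (except KeyError) → 'K' (after the try/except). Output: FTK

Answer: FTK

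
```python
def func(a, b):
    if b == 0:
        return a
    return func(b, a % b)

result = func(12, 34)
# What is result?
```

func(12, 34) -> func(34, 12) -> func(12, 10) -> func(10, 2) -> func(2, 0) -> 2

Answer: 2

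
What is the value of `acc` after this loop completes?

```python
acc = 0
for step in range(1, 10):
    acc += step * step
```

Sum of squares 1² to 9² = 285
`acc` takes the values: 0 → 1 → 5 → 14 → 30 → 55 → 91 → 140 → 204 → 285

Answer: 285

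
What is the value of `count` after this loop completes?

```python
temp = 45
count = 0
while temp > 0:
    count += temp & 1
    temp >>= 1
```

Count set bits in 45 (binary: 0b101101)
`count` takes the values: 0 → 1 → 2 → 3 → 4

Answer: 4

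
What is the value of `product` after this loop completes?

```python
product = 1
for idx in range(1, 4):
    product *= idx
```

3! = 6
`product` takes the values: 1 → 2 → 6

Answer: 6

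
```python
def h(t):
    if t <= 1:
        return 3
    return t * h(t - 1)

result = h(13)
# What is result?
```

h(13) = 13 * 12 * 11 * 10 * 9 * 8 * 7 * 6 * 5 * 4 * 3 * 2 * 3 = 18681062400

Answer: 18681062400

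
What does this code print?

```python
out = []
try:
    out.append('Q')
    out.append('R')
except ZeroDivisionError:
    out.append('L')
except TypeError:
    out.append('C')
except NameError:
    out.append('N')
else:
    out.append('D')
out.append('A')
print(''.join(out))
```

Execution trace: 'Q' (try body) → 'R' (try body, no exception) → 'D' (else) → 'A' (after the try/except). Output: QRDA

Answer: QRDA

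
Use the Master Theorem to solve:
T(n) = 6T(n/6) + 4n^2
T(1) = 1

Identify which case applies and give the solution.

a=6, b=6, f(n)=4n^2. log_6(6) = 1. Since c=2 > 1 and the regularity condition holds (6(n/6)^2 = (6/6^2)n^2 with 6/6^2 < 1), Case 3 applies: T(n) = Θ(f(n)) = O(n^2).

Answer: O(n^2) - Case 3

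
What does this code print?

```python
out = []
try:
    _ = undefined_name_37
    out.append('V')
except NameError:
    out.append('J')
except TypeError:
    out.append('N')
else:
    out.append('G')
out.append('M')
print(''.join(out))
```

Execution trace: 'J' (except NameError) → 'M' (after the try/except). Output: JM

Answer: JM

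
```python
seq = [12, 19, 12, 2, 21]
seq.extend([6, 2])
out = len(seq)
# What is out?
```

Trace:
`seq = [12, 19, 12, 2, 21]` → seq = [12, 19, 12, 2, 21]
`seq.extend([6, 2])` → seq = [12, 19, 12, 2, 21, 6, 2]
`out = len(seq)` → out = 7
So out = 7

Answer: 7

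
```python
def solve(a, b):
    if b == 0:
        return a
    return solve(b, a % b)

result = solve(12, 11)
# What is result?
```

solve(12, 11) -> solve(11, 1) -> solve(1, 0) -> 1

Answer: 1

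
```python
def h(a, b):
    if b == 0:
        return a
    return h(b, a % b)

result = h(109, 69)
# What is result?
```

h(109, 69) -> h(69, 40) -> h(40, 29) -> h(29, 11) -> h(11, 7) -> h(7, 4) -> h(4, 3) -> h(3, 1) -> h(1, 0) -> 1

Answer: 1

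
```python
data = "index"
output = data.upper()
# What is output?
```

Trace:
`data = "index"` → data = 'index'
`output = data.upper()` → output = 'INDEX'
So output = 'INDEX'

Answer: 'INDEX'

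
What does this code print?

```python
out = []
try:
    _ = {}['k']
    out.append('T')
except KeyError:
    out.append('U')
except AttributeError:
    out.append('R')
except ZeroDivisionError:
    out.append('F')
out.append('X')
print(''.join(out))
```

Execution trace: 'U' (except KeyError) → 'X' (after the try/except). Output: UX

Answer: UX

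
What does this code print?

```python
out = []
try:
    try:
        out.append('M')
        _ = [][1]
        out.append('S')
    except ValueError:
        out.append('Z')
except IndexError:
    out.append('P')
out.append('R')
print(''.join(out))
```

Execution trace: 'M' (try body) → 'P' (outer except IndexError) → 'R' (after the try/except). Output: MPR

Answer: MPR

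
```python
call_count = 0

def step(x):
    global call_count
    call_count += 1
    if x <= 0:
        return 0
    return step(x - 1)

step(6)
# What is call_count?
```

Linear recursion stepping by 1: 7 calls from x=6 down to ≤0.

Answer: 7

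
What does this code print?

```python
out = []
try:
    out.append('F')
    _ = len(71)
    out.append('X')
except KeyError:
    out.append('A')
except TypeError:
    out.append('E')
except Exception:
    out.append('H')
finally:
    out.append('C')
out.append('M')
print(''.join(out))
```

Execution trace: 'F' (try body) → 'E' (except TypeError) → 'C' (finally) → 'M' (after the try/except). Output: FECM

Answer: FECM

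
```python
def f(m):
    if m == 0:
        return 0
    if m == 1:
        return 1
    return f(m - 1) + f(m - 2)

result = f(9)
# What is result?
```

Build up from base cases: f(0)=0, f(1)=1, f(2)=1, f(3)=2, f(4)=3, f(5)=5, f(6)=8, ..., f(9)=34

Answer: 34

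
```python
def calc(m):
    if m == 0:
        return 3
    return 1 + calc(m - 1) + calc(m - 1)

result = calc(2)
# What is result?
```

calc(m) = 1 + 2·calc(m-1), calc(0)=3. Closed form: (3+1)·2^2 - 1 = 15.

Answer: 15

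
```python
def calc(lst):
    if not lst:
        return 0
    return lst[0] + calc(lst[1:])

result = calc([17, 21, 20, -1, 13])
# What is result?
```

17 + 21 + 20 + (-1) + 13 + 0 = 70

Answer: 70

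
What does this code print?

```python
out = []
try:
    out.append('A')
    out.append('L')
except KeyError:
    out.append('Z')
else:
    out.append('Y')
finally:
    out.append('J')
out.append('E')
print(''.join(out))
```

Execution trace: 'A' (try body) → 'L' (try body, no exception) → 'Y' (else) → 'J' (finally) → 'E' (after the try/except). Output: ALYJE

Answer: ALYJE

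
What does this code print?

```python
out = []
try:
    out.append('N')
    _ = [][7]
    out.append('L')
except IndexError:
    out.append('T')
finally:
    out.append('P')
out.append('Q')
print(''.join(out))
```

Execution trace: 'N' (try body) → 'T' (except IndexError) → 'P' (finally) → 'Q' (after the try/except). Output: NTPQ

Answer: NTPQ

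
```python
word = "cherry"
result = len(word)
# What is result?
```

Trace:
`word = "cherry"` → word = 'cherry'
`result = len(word)` → result = 6
So result = 6

Answer: 6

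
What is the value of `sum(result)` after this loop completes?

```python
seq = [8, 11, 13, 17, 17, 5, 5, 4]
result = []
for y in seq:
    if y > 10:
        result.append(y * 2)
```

Sum of doubled values > 10
`result` takes the values: [] → [22] → [22, 26] → [22, 26, 34] → [22, 26, 34, 34]
So `sum(result)` = 116

Answer: 116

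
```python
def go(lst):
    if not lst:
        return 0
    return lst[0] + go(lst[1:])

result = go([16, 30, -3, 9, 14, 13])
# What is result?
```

16 + 30 + (-3) + 9 + 14 + 13 + 0 = 79

Answer: 79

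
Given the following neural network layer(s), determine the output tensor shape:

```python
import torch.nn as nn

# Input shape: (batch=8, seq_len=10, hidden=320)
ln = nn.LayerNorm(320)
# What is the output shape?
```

Input: (8, 10, 320) -> Output: (8, 10, 320)

Answer: (8, 10, 320)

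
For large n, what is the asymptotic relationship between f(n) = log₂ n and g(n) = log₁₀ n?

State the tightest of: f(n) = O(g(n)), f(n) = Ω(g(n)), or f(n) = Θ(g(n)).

log₂ n vs log₁₀ n: f(n) = Θ(g(n)) — they are asymptotically equivalent (log bases differ by a constant factor).

Answer: f(n) = Θ(g(n)) — they are asymptotically equivalent (log bases differ by a constant factor).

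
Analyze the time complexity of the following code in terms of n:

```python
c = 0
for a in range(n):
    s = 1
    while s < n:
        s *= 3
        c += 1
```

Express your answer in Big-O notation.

Each loop level contributes: n × log n. Multiplying the contributions gives O(n log n).

Answer: O(n log n)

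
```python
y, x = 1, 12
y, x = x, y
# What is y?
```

Trace:
`y, x = 1, 12` → y = 1; x = 12
`y, x = x, y` → y = 12; x = 1
So y = 12

Answer: 12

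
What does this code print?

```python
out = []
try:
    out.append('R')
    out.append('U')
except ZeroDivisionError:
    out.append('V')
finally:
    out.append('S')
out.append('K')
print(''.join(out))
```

Execution trace: 'R' (try body) → 'U' (try body, no exception) → 'S' (finally) → 'K' (after the try/except). Output: RUSK

Answer: RUSK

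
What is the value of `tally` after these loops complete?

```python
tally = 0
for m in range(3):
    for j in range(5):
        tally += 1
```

3 * 5 = 15
`tally` takes the values: 0 → 1 → 2 → 3 → 4 → 5 → 6 → 7 → 8 → 9 → 10 → 11 → 12 → 13 → 14 → 15

Answer: 15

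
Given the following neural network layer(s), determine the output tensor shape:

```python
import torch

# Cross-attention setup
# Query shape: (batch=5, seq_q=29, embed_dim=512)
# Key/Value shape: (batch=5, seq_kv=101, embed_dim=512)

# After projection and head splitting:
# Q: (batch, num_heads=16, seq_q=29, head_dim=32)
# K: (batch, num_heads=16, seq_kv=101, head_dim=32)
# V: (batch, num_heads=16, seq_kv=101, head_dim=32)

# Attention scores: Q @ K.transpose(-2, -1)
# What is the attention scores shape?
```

Input: (5, 29, 512) -> Output: (5, 16, 29, 101)

Answer: (5, 16, 29, 101)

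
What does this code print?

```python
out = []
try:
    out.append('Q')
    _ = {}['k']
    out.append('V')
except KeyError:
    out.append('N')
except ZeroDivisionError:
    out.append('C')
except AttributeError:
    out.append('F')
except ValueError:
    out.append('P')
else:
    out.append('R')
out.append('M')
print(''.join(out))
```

Execution trace: 'Q' (try body) → 'N' (except KeyError) → 'M' (after the try/except). Output: QNM

Answer: QNM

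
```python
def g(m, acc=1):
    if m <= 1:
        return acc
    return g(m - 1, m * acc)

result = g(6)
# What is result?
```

Accumulator trace (n, acc): (6, 1) -> (5, 6) -> (4, 30) -> (3, 120) -> (2, 360) -> (1, 720) -> return 720

Answer: 720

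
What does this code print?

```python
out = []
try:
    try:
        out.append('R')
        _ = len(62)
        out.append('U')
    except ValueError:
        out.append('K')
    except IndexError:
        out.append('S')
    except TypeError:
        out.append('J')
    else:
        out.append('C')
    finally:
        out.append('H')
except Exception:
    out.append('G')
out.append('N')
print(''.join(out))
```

Execution trace: 'R' (inner try body) → 'J' (inner except TypeError) → 'H' (inner finally) → 'N' (after the try/except). Output: RJHN

Answer: RJHN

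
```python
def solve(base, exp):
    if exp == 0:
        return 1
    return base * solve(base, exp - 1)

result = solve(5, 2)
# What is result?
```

solve(5, 2) = 5 * 5 = 25

Answer: 25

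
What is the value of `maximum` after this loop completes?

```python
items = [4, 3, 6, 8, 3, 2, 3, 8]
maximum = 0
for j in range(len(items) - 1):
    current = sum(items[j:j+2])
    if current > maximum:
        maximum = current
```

Max sum of 2-element window in [4, 3, 6, 8, 3, 2, 3, 8]
`maximum` takes the values: 0 → 7 → 9 → 14

Answer: 14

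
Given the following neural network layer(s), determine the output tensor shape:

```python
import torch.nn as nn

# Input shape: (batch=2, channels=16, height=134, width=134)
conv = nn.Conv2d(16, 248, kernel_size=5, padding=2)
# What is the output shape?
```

Input: (2, 16, 134, 134) -> Output: (2, 248, 134, 134)

Answer: (2, 248, 134, 134)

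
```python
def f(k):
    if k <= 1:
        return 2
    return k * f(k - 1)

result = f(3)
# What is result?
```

f(3) = 3 * 2 * 2 = 12

Answer: 12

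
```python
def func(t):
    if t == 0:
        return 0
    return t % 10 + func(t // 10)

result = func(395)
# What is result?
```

Sum of digits of 395: 5 + 9 + 3 = 17

Answer: 17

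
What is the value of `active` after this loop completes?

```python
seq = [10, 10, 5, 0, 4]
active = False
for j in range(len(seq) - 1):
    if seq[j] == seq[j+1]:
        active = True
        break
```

Check consecutive duplicates in [10, 10, 5, 0, 4]
`active` takes the values: False → True

Answer: True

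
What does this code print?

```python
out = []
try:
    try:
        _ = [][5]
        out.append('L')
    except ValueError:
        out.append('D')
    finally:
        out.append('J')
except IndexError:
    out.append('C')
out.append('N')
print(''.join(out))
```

Execution trace: 'J' (finally) → 'C' (outer except IndexError) → 'N' (after the try/except). Output: JCN

Answer: JCN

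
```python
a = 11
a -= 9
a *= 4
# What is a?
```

Trace:
`a = 11` → a = 11
`a -= 9` → a = 2
`a *= 4` → a = 8
So a = 8

Answer: 8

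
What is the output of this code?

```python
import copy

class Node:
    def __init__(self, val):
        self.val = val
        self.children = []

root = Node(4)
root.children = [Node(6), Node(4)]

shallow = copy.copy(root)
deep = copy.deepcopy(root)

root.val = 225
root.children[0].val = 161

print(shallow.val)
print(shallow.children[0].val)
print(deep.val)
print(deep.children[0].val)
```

Key concept: deep copy with custom objects.
Step by step:
`root = Node(4)` → root = Node(val=4, children=[])
`root.children = [Node(6), Node(4)]` → root = Node(val=4, children=[Node(val=6, children=[]), Node(val=4, children=[])])
`shallow = copy.copy(root)` → shallow = Node(val=4, children=[Node(val=6, children=[]), Node(val=4, children=[])])
`deep = copy.deepcopy(root)` → deep = Node(val=4, children=[Node(val=6, children=[]), Node(val=4, children=[])])
`root.val = 225` → root = Node(val=225, children=[Node(val=6, children=[]), Node(val=4, children=[])])
`root.children[0].val = 161` → root = Node(val=225, children=[Node(val=161, children=[]), Node(val=4, children=[])]); shallow = Node(val=4, children=[Node(val=161, children=[]), Node(val=4, children=[])])
`print(shallow.val)` → prints 4
`print(shallow.children[0].val)` → prints 161
`print(deep.val)` → prints 4
`print(deep.children[0].val)` → prints 6

Answer:
4
161
4
6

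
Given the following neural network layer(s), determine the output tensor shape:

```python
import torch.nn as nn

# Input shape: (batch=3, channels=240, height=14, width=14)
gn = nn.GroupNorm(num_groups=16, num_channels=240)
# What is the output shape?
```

Input: (3, 240, 14, 14) -> Output: (3, 240, 14, 14)

Answer: (3, 240, 14, 14)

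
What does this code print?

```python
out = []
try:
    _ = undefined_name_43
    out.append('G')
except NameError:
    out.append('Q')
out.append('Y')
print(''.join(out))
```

Execution trace: 'Q' (except NameError) → 'Y' (after the try/except). Output: QY

Answer: QY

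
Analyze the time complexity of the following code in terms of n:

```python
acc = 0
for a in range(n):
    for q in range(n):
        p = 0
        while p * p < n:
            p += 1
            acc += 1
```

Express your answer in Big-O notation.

Each loop level contributes: n × n × √n. Multiplying the contributions gives O(n^2√n).

Answer: O(n^2√n)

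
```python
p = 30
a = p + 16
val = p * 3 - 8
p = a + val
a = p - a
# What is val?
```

Trace:
`p = 30` → p = 30
`a = p + 16` → a = 46
`val = p * 3 - 8` → val = 82
`p = a + val` → p = 128
`a = p - a` → a = 82
So val = 82

Answer: 82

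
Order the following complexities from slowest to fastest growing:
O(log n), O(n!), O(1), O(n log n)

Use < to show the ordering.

Ordered by growth rate: O(1) < O(log n) < O(n log n) < O(n!)

Answer: O(1) < O(log n) < O(n log n) < O(n!)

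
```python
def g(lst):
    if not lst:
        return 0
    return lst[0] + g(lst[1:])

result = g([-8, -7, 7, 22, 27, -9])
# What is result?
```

(-8) + (-7) + 7 + 22 + 27 + (-9) + 0 = 32

Answer: 32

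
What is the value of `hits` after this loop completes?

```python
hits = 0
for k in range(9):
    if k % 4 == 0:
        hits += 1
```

Count numbers divisible by 4 in range(9)
`hits` takes the values: 0 → 1 → 2 → 3

Answer: 3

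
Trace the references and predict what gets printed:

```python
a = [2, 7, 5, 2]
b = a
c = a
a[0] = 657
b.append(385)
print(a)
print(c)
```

Key concept: multiple aliases.
Step by step:
`a = [2, 7, 5, 2]` → a = [2, 7, 5, 2]
`b = a` → b = [2, 7, 5, 2] (same object as a)
`c = a` → c = [2, 7, 5, 2] (same object as a, b)
`a[0] = 657` → a = [657, 7, 5, 2] (same object as b, c); b = [657, 7, 5, 2] (same object as a, c); c = [657, 7, 5, 2] (same object as a, b)
`b.append(385)` → a = [657, 7, 5, 2, 385] (same object as b, c); b = [657, 7, 5, 2, 385] (same object as a, c); c = [657, 7, 5, 2, 385] (same object as a, b)
`print(a)` → prints [657, 7, 5, 2, 385]
`print(c)` → prints [657, 7, 5, 2, 385]

Answer:
[657, 7, 5, 2, 385]
[657, 7, 5, 2, 385]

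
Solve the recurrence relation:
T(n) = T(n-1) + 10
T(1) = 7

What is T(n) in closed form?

Unrolling: T(n) = T(1) + 10·(n-1) = 7 + 10(n-1) = 10n - 3.

Answer: T(n) = 10n - 3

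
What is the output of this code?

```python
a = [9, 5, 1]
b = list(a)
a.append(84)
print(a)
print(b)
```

Key concept: list() constructor creates copy.
Step by step:
`a = [9, 5, 1]` → a = [9, 5, 1]
`b = list(a)` → b = [9, 5, 1]
`a.append(84)` → a = [9, 5, 1, 84]
`print(a)` → prints [9, 5, 1, 84]
`print(b)` → prints [9, 5, 1]

Answer:
[9, 5, 1, 84]
[9, 5, 1]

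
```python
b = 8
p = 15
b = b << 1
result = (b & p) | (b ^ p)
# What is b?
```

Trace:
`b = 8` → b = 8
`p = 15` → p = 15
`b = b << 1` → b = 16
`result = (b & p) | (b ^ p)` → result = 31
So b = 16

Answer: 16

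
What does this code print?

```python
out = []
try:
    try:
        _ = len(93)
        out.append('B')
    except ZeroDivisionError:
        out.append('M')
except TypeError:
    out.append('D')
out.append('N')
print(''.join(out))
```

Execution trace: 'D' (outer except TypeError) → 'N' (after the try/except). Output: DN

Answer: DN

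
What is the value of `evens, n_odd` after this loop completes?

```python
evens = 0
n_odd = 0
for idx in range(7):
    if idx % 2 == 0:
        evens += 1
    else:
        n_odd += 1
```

Count evens and odds in range(7)
`evens, n_odd` takes the values: (0, 0) → (1, 0) → (1, 1) → (2, 1) → (2, 2) → (3, 2) → (3, 3) → (4, 3)

Answer: 4, 3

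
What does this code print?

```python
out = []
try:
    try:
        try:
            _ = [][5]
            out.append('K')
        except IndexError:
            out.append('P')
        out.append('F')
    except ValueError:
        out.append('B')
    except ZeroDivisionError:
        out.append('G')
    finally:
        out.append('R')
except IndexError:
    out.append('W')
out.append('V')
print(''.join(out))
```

Execution trace: 'P' (inner except IndexError) → 'F' (try body, no exception) → 'R' (finally) → 'V' (after the try/except). Output: PFRV

Answer: PFRV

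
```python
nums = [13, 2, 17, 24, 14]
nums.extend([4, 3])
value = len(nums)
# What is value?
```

Trace:
`nums = [13, 2, 17, 24, 14]` → nums = [13, 2, 17, 24, 14]
`nums.extend([4, 3])` → nums = [13, 2, 17, 24, 14, 4, 3]
`value = len(nums)` → value = 7
So value = 7

Answer: 7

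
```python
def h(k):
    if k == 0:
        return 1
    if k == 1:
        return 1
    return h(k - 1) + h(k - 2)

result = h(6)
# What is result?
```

Build up from base cases: h(0)=1, h(1)=1, h(2)=2, h(3)=3, h(4)=5, h(5)=8, h(6)=13

Answer: 13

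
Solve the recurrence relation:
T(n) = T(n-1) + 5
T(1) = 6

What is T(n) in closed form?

Unrolling: T(n) = T(1) + 5·(n-1) = 6 + 5(n-1) = 5n + 1.

Answer: T(n) = 5n + 1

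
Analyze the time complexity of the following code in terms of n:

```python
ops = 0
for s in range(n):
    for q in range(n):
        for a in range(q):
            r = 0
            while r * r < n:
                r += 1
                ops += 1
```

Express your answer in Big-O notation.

Each loop level contributes: n × n × n × √n. Multiplying the contributions gives O(n^3√n).

Answer: O(n^3√n)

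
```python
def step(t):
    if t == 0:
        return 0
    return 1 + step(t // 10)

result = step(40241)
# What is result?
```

Count of digits of 40241: 5

Answer: 5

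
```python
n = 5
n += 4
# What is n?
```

Trace:
`n = 5` → n = 5
`n += 4` → n = 9
So n = 9

Answer: 9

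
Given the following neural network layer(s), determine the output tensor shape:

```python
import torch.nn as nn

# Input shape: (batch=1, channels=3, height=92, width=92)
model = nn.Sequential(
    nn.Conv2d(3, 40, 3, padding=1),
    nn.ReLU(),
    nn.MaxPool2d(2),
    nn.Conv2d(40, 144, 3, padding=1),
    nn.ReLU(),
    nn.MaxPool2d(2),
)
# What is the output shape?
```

Input: (1, 3, 92, 92) -> after first Conv2d: (1, 40, 92, 92) -> after first MaxPool2d: (1, 40, 46, 46) -> after second Conv2d: (1, 144, 46, 46) -> Output: (1, 144, 23, 23)

Answer: (1, 144, 23, 23)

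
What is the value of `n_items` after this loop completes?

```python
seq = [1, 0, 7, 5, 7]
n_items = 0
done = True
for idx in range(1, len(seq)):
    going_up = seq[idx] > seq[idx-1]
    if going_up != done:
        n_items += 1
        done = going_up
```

Count direction changes in [1, 0, 7, 5, 7]
`n_items` takes the values: 0 → 1 → 2 → 3 → 4

Answer: 4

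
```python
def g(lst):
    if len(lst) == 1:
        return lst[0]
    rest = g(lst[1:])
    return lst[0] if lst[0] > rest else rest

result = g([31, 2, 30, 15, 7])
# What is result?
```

Recursive max over [31, 2, 30, 15, 7] = 31

Answer: 31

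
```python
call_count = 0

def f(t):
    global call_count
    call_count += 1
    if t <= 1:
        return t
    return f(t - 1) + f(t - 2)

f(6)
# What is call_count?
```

Calls(t) = 1 + Calls(t-1) + Calls(t-2); Calls(0)=Calls(1)=1. For t=6 this gives 25.

Answer: 25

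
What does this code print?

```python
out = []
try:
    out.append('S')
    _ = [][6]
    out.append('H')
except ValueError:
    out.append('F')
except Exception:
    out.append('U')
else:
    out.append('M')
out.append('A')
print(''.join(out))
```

Execution trace: 'S' (try body) → 'U' (except Exception) → 'A' (after the try/except). Output: SUA

Answer: SUA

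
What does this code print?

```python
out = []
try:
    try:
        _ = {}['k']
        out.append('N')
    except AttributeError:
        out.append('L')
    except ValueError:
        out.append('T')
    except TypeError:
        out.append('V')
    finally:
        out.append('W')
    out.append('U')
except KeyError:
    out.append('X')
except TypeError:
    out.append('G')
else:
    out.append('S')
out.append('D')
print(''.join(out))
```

Execution trace: 'W' (inner finally) → 'X' (except KeyError) → 'D' (after the try/except). Output: WXD

Answer: WXD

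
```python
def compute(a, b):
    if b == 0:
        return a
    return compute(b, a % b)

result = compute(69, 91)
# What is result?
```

compute(69, 91) -> compute(91, 69) -> compute(69, 22) -> compute(22, 3) -> compute(3, 1) -> compute(1, 0) -> 1

Answer: 1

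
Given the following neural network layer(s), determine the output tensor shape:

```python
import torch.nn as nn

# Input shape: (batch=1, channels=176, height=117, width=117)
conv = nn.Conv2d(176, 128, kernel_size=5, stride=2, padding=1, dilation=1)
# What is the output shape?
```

Input: (1, 176, 117, 117) -> Output: (1, 128, 58, 58)

Answer: (1, 128, 58, 58)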